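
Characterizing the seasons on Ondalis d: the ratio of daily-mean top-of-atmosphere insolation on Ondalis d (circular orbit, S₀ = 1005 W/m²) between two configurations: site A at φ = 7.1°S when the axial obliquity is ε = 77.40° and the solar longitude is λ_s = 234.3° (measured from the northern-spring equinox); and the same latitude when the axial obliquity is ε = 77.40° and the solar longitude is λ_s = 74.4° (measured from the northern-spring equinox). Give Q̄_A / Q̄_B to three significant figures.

Q̄_A / Q̄_B ≈ 4.35

— Configuration A (φ=-7.1°):
Solar declination: sin δ = sin ε · sin λ_s = sin 77.40° × sin 234.3° = -0.79253, so δ = -52.422°.
cos H₀ = −tan(-7.1°) tan(-52.422°) = -0.1619, H₀ = 1.7334 rad.
Bracket: H₀ sin φ sin δ + cos φ cos δ sin H₀ = 1.7334×-0.12360×-0.79253 + 0.99233×0.60984×0.98681 = 0.169798 + 0.597180 = 0.766978.
Q̄ = (S₀/π) × [bracket] = (1005/π) × 0.766978 = 245.36 W/m².
— Configuration B (φ=-7.1°):
Solar declination: sin δ = sin ε · sin λ_s = sin 77.40° × sin 74.4° = 0.93997, so δ = +70.046°.
cos H₀ = −tan(-7.1°) tan(+70.046°) = 0.3431, H₀ = 1.2206 rad.
Bracket: H₀ sin φ sin δ + cos φ cos δ sin H₀ = 1.2206×-0.12360×0.93997 + 0.99233×0.34127×0.93931 = -0.141810 + 0.318100 = 0.176290.
Q̄ = (S₀/π) × [bracket] = (1005/π) × 0.176290 = 56.395 W/m².
Ratio Q̄_A / Q̄_B = 245.36 / 56.395 = 4.351.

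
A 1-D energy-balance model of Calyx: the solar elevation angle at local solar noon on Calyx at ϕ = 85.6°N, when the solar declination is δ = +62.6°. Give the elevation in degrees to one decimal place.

At local noon the hour angle is zero, so the zenith angle equals |ϕ − δ| = |+85.6° − (+62.600°)| = 23.000°.
Elevation = 90° − 23.000° = 67.0°.

67.0°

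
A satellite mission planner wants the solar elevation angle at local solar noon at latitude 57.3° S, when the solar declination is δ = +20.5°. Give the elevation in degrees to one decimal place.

12.2°

At local noon the hour angle is zero, so the zenith angle equals |ϕ − δ| = |-57.3° − (+20.500°)| = 77.800°.
Elevation = 90° − 77.800° = 12.2°.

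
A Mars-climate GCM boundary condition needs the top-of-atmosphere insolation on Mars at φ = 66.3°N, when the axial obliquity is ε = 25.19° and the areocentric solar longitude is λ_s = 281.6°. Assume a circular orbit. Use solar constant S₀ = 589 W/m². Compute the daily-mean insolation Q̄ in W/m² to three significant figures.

sin δ = sin 25.19° × sin 281.6° = -0.41693, so δ = -24.641°.
cos H₀ = −tan(+66.3°) tan(-24.641°) = 1.0449 ≥ 1 ⇒ polar night, H₀ = 0 and Q̄ = 0.

Q̄ ≈ 0.00 W/m²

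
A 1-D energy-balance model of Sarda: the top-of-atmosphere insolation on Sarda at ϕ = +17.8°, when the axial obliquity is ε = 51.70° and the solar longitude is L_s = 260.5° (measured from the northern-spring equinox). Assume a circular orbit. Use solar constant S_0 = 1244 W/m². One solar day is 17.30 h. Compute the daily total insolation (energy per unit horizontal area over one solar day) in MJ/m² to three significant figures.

Solar declination: sin δ = sin ε · sin L_s = sin 51.70° × sin 260.5° = -0.77401, so δ = -50.716°.
cos h₀ = −tan(+17.8°) tan(-50.716°) = 0.3925, h₀ = 1.1675 rad.
Bracket: h₀ sin ϕ sin δ + cos ϕ cos δ sin h₀ = 1.1675×0.30570×-0.77401 + 0.95213×0.63317×0.91976 = -0.276248 + 0.554487 = 0.278239.
Q̄ = (S_0/π) × [bracket] = (1244/π) × 0.278239 = 110.18 W/m².
Daily total = Q̄ × 17.30 h × 3600 s/h = 110.18 × 17.30 × 3600 / 10⁶ = 6.862 MJ/m².

6.86 MJ/m²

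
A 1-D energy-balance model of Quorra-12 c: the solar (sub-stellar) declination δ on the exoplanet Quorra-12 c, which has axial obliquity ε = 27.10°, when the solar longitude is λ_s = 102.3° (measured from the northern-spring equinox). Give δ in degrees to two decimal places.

sin δ = sin ε · sin λ_s = sin 27.10° × sin 102.3° = 0.445088.
δ = arcsin(0.445088) = +26.43°.

δ = +26.43°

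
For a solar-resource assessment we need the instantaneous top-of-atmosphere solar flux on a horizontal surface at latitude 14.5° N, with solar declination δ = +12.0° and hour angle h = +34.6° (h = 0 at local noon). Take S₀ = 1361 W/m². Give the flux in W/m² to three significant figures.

cos θ_z = sin φ sin δ + cos φ cos δ cos h = 0.052057 + 0.779503 = 0.831560.
Flux = S₀ · cos θ_z = 1361 × 0.831560 = 1132 W/m².

1.13e+03 W/m²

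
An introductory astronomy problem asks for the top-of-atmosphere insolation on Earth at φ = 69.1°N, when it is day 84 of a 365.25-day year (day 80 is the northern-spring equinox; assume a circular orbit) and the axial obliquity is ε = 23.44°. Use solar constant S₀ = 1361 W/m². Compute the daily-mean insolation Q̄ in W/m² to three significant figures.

Solar longitude: λ_s = 360° × (84 − 80)/365.25 = 3.943°.
sin δ = sin 23.44° × sin 3.943° = 0.02735, so δ = +1.567°.
cos H₀ = −tan(+69.1°) tan(+1.567°) = -0.0716, H₀ = 1.6425 rad.
Bracket: H₀ sin φ sin δ + cos φ cos δ sin H₀ = 1.6425×0.93420×0.02735 + 0.35674×0.99963×0.99743 = 0.041966 + 0.355692 = 0.397658.
Q̄ = (S₀/π) × [bracket] = (1361/π) × 0.397658 = 172.3 W/m².

Q̄ ≈ 172 W/m²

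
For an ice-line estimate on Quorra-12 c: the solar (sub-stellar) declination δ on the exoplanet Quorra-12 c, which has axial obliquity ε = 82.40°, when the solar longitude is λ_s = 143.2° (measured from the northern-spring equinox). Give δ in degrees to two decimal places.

δ = +36.42°

sin δ = sin ε · sin λ_s = sin 82.40° × sin 143.2° = 0.593761.
δ = arcsin(0.593761) = +36.42°.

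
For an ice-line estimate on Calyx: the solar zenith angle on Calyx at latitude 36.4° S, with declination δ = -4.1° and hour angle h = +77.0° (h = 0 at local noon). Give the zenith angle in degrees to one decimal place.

θ_z = 77.1°

cos θ_z = sin φ sin δ + cos φ cos δ cos h = 0.042428 + 0.180598 = 0.223026.
θ_z = arccos(0.223026) = 77.1°.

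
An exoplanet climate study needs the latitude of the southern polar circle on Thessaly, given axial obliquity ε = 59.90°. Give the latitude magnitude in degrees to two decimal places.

The polar circle is the lowest latitude that experiences at least one full rotation of continuous darkness at the northern-summer solstice; it lies at |ϕ| = 90° − ε = 90° − 59.90° = 30.10°.

30.10°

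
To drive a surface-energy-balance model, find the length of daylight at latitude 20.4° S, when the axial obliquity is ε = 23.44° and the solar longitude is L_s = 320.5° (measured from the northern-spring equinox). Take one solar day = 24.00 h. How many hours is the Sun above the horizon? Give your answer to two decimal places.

12.74 h

Solar declination: sin δ = sin ε · sin L_s = sin 23.44° × sin 320.5° = -0.25302, so δ = -14.657°.
cos h₀ = −tan ϕ · tan δ = −tan(-20.4°) × tan(-14.657°) = -0.0973, so h₀ = 1.6682 rad = 95.58°.
Daylight = 2h₀/(2π) × 24.00 h = (1.6682/π) × 24.00 = 12.74 h.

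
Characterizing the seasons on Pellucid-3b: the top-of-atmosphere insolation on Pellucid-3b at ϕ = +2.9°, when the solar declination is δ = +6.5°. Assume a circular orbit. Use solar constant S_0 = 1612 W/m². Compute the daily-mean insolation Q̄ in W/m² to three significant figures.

cos h₀ = −tan(+2.9°) tan(+6.500°) = -0.0058, h₀ = 1.5766 rad.
Bracket: h₀ sin ϕ sin δ + cos ϕ cos δ sin h₀ = 1.5766×0.05059×0.11320 + 0.99872×0.99357×0.99998 = 0.009029 + 0.992278 = 1.001307.
Q̄ = (S_0/π) × [bracket] = (1612/π) × 1.001307 = 513.8 W/m².

Q̄ ≈ 514 W/m²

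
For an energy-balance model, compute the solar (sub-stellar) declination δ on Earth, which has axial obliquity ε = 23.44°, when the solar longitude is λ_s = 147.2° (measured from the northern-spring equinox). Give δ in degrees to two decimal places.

sin δ = sin ε · sin λ_s = sin 23.44° × sin 147.2° = 0.215485.
δ = arcsin(0.215485) = +12.44°.

δ = +12.44°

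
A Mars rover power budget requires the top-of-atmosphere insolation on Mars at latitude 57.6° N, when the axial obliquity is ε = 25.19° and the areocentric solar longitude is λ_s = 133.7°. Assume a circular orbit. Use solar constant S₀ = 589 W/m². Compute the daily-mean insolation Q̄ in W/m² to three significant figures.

sin δ = sin 25.19° × sin 133.7° = 0.30771, so δ = +17.921°.
cos H₀ = −tan(+57.6°) tan(+17.921°) = -0.5096, H₀ = 2.1055 rad.
Bracket: H₀ sin φ sin δ + cos φ cos δ sin H₀ = 2.1055×0.84433×0.30771 + 0.53583×0.95148×0.86041 = 0.547027 + 0.438664 = 0.985691.
Q̄ = (S₀/π) × [bracket] = (589/π) × 0.985691 = 184.8 W/m².

Q̄ ≈ 185 W/m²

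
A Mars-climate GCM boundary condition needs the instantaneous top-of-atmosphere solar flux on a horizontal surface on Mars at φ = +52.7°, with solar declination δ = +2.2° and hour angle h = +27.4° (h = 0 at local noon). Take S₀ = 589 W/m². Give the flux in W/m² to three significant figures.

cos θ_z = sin φ sin δ + cos φ cos δ cos h = 0.030536 + 0.537609 = 0.568145.
Flux = S₀ · cos θ_z = 589 × 0.568145 = 334.6 W/m².

335 W/m²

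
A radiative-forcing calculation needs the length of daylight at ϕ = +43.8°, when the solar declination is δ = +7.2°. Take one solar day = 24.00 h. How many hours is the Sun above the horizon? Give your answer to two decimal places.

cos h₀ = −tan ϕ · tan δ = −tan(+43.8°) × tan(+7.200°) = -0.1211, so h₀ = 1.6922 rad = 96.96°.
Daylight = 2h₀/(2π) × 24.00 h = (1.6922/π) × 24.00 = 12.93 h.

12.93 h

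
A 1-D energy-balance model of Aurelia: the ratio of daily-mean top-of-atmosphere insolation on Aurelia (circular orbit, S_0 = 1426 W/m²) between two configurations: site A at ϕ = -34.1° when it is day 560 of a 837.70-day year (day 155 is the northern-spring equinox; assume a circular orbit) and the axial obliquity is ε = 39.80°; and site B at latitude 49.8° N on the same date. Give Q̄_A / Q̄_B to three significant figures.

— Configuration A (ϕ=-34.1°):
Solar longitude: L_s = 360° × (560 − 155)/837.70 = 174.048°.
sin δ = sin 39.80° × sin 174.048° = 0.06638, so δ = +3.806°.
cos h₀ = −tan(-34.1°) tan(+3.806°) = 0.0450, h₀ = 1.5257 rad.
Bracket: h₀ sin ϕ sin δ + cos ϕ cos δ sin h₀ = 1.5257×-0.56064×0.06638 + 0.82806×0.99779×0.99899 = -0.056779 + 0.825395 = 0.768616.
Q̄ = (S_0/π) × [bracket] = (1426/π) × 0.768616 = 348.88 W/m².
— Configuration B (ϕ=+49.8°):
cos h₀ = −tan(+49.8°) tan(+3.806°) = -0.0787, h₀ = 1.6496 rad.
Bracket: h₀ sin ϕ sin δ + cos ϕ cos δ sin h₀ = 1.6496×0.76380×0.06638 + 0.64546×0.99779×0.99690 = 0.083636 + 0.642037 = 0.725673.
Q̄ = (S_0/π) × [bracket] = (1426/π) × 0.725673 = 329.39 W/m².
Ratio Q̄_A / Q̄_B = 348.88 / 329.39 = 1.059.

Q̄_A / Q̄_B ≈ 1.06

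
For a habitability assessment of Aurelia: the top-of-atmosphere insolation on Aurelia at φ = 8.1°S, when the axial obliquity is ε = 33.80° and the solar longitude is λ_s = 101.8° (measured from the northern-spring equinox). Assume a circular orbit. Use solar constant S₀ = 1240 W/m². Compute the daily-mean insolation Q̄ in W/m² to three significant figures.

Solar declination: sin δ = sin ε · sin λ_s = sin 33.80° × sin 101.8° = 0.54454, so δ = +32.993°.
cos H₀ = −tan(-8.1°) tan(+32.993°) = 0.0924, H₀ = 1.4783 rad.
Bracket: H₀ sin φ sin δ + cos φ cos δ sin H₀ = 1.4783×-0.14090×0.54454 + 0.99002×0.83874×0.99572 = -0.113424 + 0.826815 = 0.713391.
Q̄ = (S₀/π) × [bracket] = (1240/π) × 0.713391 = 281.6 W/m².

Q̄ ≈ 282 W/m²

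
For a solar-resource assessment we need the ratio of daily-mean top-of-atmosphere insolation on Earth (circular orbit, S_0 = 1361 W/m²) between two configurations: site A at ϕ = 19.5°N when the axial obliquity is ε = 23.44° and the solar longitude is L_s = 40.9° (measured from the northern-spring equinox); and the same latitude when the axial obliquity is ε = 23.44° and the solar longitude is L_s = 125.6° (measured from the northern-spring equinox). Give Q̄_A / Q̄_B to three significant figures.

Q̄_A / Q̄_B ≈ 0.984

— Configuration A (ϕ=+19.5°):
Solar declination: sin δ = sin ε · sin L_s = sin 23.44° × sin 40.9° = 0.26045, so δ = +15.097°.
cos h₀ = −tan(+19.5°) tan(+15.097°) = -0.0955, h₀ = 1.6665 rad.
Bracket: h₀ sin ϕ sin δ + cos ϕ cos δ sin h₀ = 1.6665×0.33381×0.26045 + 0.94264×0.96549×0.99543 = 0.144887 + 0.905950 = 1.050837.
Q̄ = (S_0/π) × [bracket] = (1361/π) × 1.050837 = 455.24 W/m².
— Configuration B (ϕ=+19.5°):
Solar declination: sin δ = sin ε · sin L_s = sin 23.44° × sin 125.6° = 0.32344, so δ = +18.871°.
cos h₀ = −tan(+19.5°) tan(+18.871°) = -0.1210, h₀ = 1.6921 rad.
Bracket: h₀ sin ϕ sin δ + cos ϕ cos δ sin h₀ = 1.6921×0.33381×0.32344 + 0.94264×0.94625×0.99265 = 0.182692 + 0.885417 = 1.068109.
Q̄ = (S_0/π) × [bracket] = (1361/π) × 1.068109 = 462.73 W/m².
Ratio Q̄_A / Q̄_B = 455.24 / 462.73 = 0.9838.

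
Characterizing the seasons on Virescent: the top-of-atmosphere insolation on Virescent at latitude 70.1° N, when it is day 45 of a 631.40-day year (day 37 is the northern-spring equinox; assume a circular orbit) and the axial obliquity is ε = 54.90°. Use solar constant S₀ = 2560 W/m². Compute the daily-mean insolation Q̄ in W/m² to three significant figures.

Q̄ ≈ 360 W/m²

Solar longitude: λ_s = 360° × (45 − 37)/631.40 = 4.561°.
sin δ = sin 54.90° × sin 4.561° = 0.06506, so δ = +3.731°.
cos H₀ = −tan(+70.1°) tan(+3.731°) = -0.1801, H₀ = 1.7519 rad.
Bracket: H₀ sin φ sin δ + cos φ cos δ sin H₀ = 1.7519×0.94029×0.06506 + 0.34038×0.99788×0.98364 = 0.107173 + 0.334102 = 0.441275.
Q̄ = (S₀/π) × [bracket] = (2560/π) × 0.441275 = 359.6 W/m².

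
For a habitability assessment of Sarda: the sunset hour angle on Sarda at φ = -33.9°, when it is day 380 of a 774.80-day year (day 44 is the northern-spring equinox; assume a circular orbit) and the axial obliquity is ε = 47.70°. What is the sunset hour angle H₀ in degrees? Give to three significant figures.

H₀ = 77.8°

Solar longitude: λ_s = 360° × (380 − 44)/774.80 = 156.118°.
sin δ = sin 47.70° × sin 156.118° = 0.29945, so δ = +17.424°.
cos H₀ = −tan φ · tan δ = −tan(-33.9°) × tan(+17.424°) = 0.2109, so H₀ = 1.3583 rad = 77.83°.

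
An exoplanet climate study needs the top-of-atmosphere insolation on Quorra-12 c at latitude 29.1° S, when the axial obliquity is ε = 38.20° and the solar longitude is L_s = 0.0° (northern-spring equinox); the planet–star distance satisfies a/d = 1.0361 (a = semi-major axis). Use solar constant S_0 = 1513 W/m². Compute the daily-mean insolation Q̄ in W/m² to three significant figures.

Solar declination: sin δ = sin ε · sin L_s = sin 38.20° × sin 0.0° = 0.00000, so δ = +0.000°.
cos h₀ = −tan(-29.1°) tan(+0.000°) = 0.0000, h₀ = 1.5708 rad.
Bracket: h₀ sin ϕ sin δ + cos ϕ cos δ sin h₀ = 1.5708×-0.48634×0.00000 + 0.87377×1.00000×1.00000 = -0.000000 + 0.873770 = 0.873770.
Inverse-square distance factor (a/d)² = 1.0361² = 1.073503.
Q̄ = (S_0/π) × 1.073503 × [bracket] = (1513/π) × 1.073503 × 0.873770 = 451.7 W/m².

Q̄ ≈ 452 W/m²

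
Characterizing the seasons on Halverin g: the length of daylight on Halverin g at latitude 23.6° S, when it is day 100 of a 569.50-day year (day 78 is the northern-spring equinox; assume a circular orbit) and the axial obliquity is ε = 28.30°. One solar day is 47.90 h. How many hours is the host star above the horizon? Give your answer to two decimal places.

23.19 h

Solar longitude: λ_s = 360° × (100 − 78)/569.50 = 13.907°.
sin δ = sin 28.30° × sin 13.907° = 0.11394, so δ = +6.543°.
cos H₀ = −tan φ · tan δ = −tan(-23.6°) × tan(+6.543°) = 0.0501, so H₀ = 1.5207 rad = 87.13°.
Daylight = 2H₀/(2π) × 47.90 h = (1.5207/π) × 47.90 = 23.19 h.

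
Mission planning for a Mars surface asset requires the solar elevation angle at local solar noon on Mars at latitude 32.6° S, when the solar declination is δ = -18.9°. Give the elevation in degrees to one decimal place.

At local noon the hour angle is zero, so the zenith angle equals |φ − δ| = |-32.6° − (-18.900°)| = 13.700°.
Elevation = 90° − 13.700° = 76.3°.

76.3°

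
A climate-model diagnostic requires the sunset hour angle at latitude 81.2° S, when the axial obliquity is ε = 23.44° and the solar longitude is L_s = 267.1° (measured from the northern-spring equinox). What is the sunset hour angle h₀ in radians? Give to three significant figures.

Solar declination: sin δ = sin ε · sin L_s = sin 23.44° × sin 267.1° = -0.39728, so δ = -23.408°.
Sunrise equation: cos h₀ = −tan ϕ · tan δ = -2.7964 ≤ −1, so the Sun never sets (polar day) and h₀ = π.

h₀ = 3.14 rad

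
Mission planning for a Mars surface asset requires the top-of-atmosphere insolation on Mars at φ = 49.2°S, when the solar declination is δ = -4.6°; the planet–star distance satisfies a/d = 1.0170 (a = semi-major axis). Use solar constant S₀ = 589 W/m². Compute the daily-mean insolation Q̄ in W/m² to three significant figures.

Q̄ ≈ 145 W/m²

cos H₀ = −tan(-49.2°) tan(-4.600°) = -0.0932, H₀ = 1.6641 rad.
Bracket: H₀ sin φ sin δ + cos φ cos δ sin H₀ = 1.6641×-0.75700×-0.08020 + 0.65342×0.99678×0.99565 = 0.101030 + 0.648483 = 0.749513.
Inverse-square distance factor (a/d)² = 1.0170² = 1.034289.
Q̄ = (S₀/π) × 1.034289 × [bracket] = (589/π) × 1.034289 × 0.749513 = 145.3 W/m².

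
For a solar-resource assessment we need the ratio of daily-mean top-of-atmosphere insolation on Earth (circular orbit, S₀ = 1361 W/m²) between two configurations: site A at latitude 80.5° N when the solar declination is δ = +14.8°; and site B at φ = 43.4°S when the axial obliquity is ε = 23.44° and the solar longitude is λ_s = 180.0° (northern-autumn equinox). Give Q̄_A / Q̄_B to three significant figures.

Q̄_A / Q̄_B ≈ 1.09

— Configuration A (φ=+80.5°):
cos H₀ = −tan(+80.5°) tan(+14.800°) = -1.5789 ≤ −1 ⇒ polar day, H₀ = π.
Bracket: H₀ sin φ sin δ + cos φ cos δ sin H₀ = 3.1416×0.98629×0.25545 + 0.16505×0.96682×0.00000 = 0.791519 + 0.000000 = 0.791519.
Q̄ = (S₀/π) × [bracket] = (1361/π) × 0.791519 = 342.90 W/m².
— Configuration B (φ=-43.4°):
Solar declination: sin δ = sin ε · sin λ_s = sin 23.44° × sin 180.0° = 0.00000, so δ = +0.000°.
cos H₀ = −tan(-43.4°) tan(+0.000°) = 0.0000, H₀ = 1.5708 rad.
Bracket: H₀ sin φ sin δ + cos φ cos δ sin H₀ = 1.5708×-0.68709×0.00000 + 0.72657×1.00000×1.00000 = -0.000000 + 0.726570 = 0.726570.
Q̄ = (S₀/π) × [bracket] = (1361/π) × 0.726570 = 314.76 W/m².
Ratio Q̄_A / Q̄_B = 342.90 / 314.76 = 1.089.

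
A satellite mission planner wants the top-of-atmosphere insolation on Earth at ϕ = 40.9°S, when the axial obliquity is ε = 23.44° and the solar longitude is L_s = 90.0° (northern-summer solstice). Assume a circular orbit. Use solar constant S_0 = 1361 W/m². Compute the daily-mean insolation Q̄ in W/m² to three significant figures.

Q̄ ≈ 145 W/m²

Solar declination: sin δ = sin ε · sin L_s = sin 23.44° × sin 90.0° = 0.39779, so δ = +23.440°.
cos h₀ = −tan(-40.9°) tan(+23.440°) = 0.3756, h₀ = 1.1858 rad.
Bracket: h₀ sin ϕ sin δ + cos ϕ cos δ sin h₀ = 1.1858×-0.65474×0.39779 + 0.75585×0.91748×0.92679 = -0.308840 + 0.642708 = 0.333868.
Q̄ = (S_0/π) × [bracket] = (1361/π) × 0.333868 = 144.6 W/m².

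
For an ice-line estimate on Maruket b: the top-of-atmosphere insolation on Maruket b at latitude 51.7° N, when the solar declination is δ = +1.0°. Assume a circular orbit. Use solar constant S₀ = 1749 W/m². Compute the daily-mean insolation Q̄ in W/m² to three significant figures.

cos H₀ = −tan(+51.7°) tan(+1.000°) = -0.0221, H₀ = 1.5929 rad.
Bracket: H₀ sin φ sin δ + cos φ cos δ sin H₀ = 1.5929×0.78478×0.01745 + 0.61978×0.99985×0.99976 = 0.021814 + 0.619538 = 0.641352.
Q̄ = (S₀/π) × [bracket] = (1749/π) × 0.641352 = 357.1 W/m².

Q̄ ≈ 357 W/m²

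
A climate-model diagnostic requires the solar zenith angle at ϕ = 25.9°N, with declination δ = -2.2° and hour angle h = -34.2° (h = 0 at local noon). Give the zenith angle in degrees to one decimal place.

θ_z = 43.4°

cos θ_z = sin ϕ sin δ + cos ϕ cos δ cos h = -0.016768 + 0.743458 = 0.726690.
θ_z = arccos(0.726690) = 43.4°.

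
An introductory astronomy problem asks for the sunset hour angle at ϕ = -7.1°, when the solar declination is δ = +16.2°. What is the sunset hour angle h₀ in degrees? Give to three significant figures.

cos h₀ = −tan ϕ · tan δ = −tan(-7.1°) × tan(+16.200°) = 0.0362, so h₀ = 1.5346 rad = 87.93°.

h₀ = 87.9°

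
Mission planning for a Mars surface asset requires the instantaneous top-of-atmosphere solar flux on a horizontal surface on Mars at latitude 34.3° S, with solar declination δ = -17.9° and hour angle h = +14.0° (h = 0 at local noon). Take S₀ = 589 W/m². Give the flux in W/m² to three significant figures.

551 W/m²

cos θ_z = sin φ sin δ + cos φ cos δ cos h = 0.173203 + 0.762760 = 0.935963.
Flux = S₀ · cos θ_z = 589 × 0.935963 = 551.3 W/m².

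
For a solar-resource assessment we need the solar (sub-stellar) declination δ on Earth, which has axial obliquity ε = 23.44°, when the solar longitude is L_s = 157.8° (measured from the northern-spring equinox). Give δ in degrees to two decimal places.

sin δ = sin ε · sin L_s = sin 23.44° × sin 157.8° = 0.150301.
δ = arcsin(0.150301) = +8.64°.

δ = +8.64°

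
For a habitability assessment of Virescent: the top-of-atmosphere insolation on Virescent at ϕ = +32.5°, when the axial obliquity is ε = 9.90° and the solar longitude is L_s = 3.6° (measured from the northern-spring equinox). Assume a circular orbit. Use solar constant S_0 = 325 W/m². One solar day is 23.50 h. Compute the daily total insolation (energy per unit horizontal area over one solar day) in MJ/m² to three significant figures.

Solar declination: sin δ = sin ε · sin L_s = sin 9.90° × sin 3.6° = 0.01080, so δ = +0.619°.
cos h₀ = −tan(+32.5°) tan(+0.619°) = -0.0069, h₀ = 1.5777 rad.
Bracket: h₀ sin ϕ sin δ + cos ϕ cos δ sin h₀ = 1.5777×0.53730×0.01080 + 0.84339×0.99994×0.99998 = 0.009155 + 0.843323 = 0.852478.
Q̄ = (S_0/π) × [bracket] = (325/π) × 0.852478 = 88.189 W/m².
Daily total = Q̄ × 23.50 h × 3600 s/h = 88.189 × 23.50 × 3600 / 10⁶ = 7.461 MJ/m².

7.46 MJ/m²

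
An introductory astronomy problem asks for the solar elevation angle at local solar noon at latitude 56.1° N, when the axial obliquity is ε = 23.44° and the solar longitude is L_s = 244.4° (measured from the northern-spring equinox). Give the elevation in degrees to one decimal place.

12.9°

Solar declination: sin δ = sin ε · sin L_s = sin 23.44° × sin 244.4° = -0.35874, so δ = -21.023°.
At local noon the hour angle is zero, so the zenith angle equals |ϕ − δ| = |+56.1° − (-21.023°)| = 77.123°.
Elevation = 90° − 77.123° = 12.9°.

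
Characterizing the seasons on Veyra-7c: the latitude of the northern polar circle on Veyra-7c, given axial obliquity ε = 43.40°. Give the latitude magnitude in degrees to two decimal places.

The polar circle is the lowest latitude that experiences at least one full rotation of continuous daylight at the northern-summer solstice; it lies at |φ| = 90° − ε = 90° − 43.40° = 46.60°.

46.60°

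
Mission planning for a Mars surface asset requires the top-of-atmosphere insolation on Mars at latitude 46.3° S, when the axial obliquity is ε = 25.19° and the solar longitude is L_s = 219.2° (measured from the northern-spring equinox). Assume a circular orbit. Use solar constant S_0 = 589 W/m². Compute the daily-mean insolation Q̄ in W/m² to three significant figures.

Solar declination: sin δ = sin ε · sin L_s = sin 25.19° × sin 219.2° = -0.26901, so δ = -15.605°.
cos h₀ = −tan(-46.3°) tan(-15.605°) = -0.2923, h₀ = 1.8674 rad.
Bracket: h₀ sin ϕ sin δ + cos ϕ cos δ sin h₀ = 1.8674×-0.72297×-0.26901 + 0.69088×0.96314×0.95634 = 0.363183 + 0.636362 = 0.999545.
Q̄ = (S_0/π) × [bracket] = (589/π) × 0.999545 = 187.4 W/m².

Q̄ ≈ 187 W/m²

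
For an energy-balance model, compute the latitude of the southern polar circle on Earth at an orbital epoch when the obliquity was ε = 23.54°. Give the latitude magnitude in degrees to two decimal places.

The polar circle is the lowest latitude that experiences at least one full rotation of continuous darkness at the northern-summer solstice; it lies at |φ| = 90° − ε = 90° − 23.54° = 66.46°.

66.46°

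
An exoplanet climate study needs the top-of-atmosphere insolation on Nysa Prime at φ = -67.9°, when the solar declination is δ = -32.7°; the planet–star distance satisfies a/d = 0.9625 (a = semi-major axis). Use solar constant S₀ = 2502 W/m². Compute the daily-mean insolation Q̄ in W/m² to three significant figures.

Q̄ ≈ 1.16e+03 W/m²

cos H₀ = −tan(-67.9°) tan(-32.700°) = -1.5810 ≤ −1 ⇒ polar day, H₀ = π.
Bracket: H₀ sin φ sin δ + cos φ cos δ sin H₀ = 3.1416×-0.92653×-0.54024 + 0.37622×0.84151×0.00000 = 1.572523 + 0.000000 = 1.572523.
Inverse-square distance factor (a/d)² = 0.9625² = 0.926406.
Q̄ = (S₀/π) × 0.926406 × [bracket] = (2502/π) × 0.926406 × 1.572523 = 1160 W/m².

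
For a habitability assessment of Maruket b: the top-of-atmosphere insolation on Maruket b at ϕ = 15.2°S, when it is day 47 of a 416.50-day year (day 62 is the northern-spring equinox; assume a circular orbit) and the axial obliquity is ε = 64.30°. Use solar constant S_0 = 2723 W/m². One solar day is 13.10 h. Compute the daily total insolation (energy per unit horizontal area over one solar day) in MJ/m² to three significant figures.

Solar longitude: L_s = 360° × (47 − 62)/416.50 = -12.965°, i.e. -12.965° + 360° = 347.035°.
sin δ = sin 64.30° × sin 347.035° = -0.20216, so δ = -11.664°.
cos h₀ = −tan(-15.2°) tan(-11.664°) = -0.0561, h₀ = 1.6269 rad.
Bracket: h₀ sin ϕ sin δ + cos ϕ cos δ sin h₀ = 1.6269×-0.26219×-0.20216 + 0.96502×0.97935×0.99843 = 0.086233 + 0.943609 = 1.029842.
Q̄ = (S_0/π) × [bracket] = (2723/π) × 1.029842 = 892.62 W/m².
Daily total = Q̄ × 13.10 h × 3600 s/h = 892.62 × 13.10 × 3600 / 10⁶ = 42.10 MJ/m².

42.1 MJ/m²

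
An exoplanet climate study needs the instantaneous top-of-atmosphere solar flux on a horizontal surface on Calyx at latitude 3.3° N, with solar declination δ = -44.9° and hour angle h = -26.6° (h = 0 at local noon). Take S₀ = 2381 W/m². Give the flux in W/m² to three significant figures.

cos θ_z = sin φ sin δ + cos φ cos δ cos h = -0.040633 + 0.632315 = 0.591682.
Flux = S₀ · cos θ_z = 2381 × 0.591682 = 1409 W/m².

1.41e+03 W/m²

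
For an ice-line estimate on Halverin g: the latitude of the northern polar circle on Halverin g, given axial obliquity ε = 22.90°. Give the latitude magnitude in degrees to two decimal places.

67.10°

The polar circle is the lowest latitude that experiences at least one full rotation of continuous daylight at the northern-summer solstice; it lies at |φ| = 90° − ε = 90° − 22.90° = 67.10°.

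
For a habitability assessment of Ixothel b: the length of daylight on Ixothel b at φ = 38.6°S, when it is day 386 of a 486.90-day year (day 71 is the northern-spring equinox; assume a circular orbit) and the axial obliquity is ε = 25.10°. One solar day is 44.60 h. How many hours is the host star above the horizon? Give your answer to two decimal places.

26.43 h

Solar longitude: λ_s = 360° × (386 − 71)/486.90 = 232.902°.
sin δ = sin 25.10° × sin 232.902° = -0.33834, so δ = -19.776°.
cos H₀ = −tan φ · tan δ = −tan(-38.6°) × tan(-19.776°) = -0.2870, so H₀ = 1.8619 rad = 106.68°.
Daylight = 2H₀/(2π) × 44.60 h = (1.8619/π) × 44.60 = 26.43 h.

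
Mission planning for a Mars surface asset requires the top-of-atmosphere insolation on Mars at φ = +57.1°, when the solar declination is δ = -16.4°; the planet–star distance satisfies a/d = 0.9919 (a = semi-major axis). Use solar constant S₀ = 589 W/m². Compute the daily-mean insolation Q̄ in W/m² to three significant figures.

Q̄ ≈ 37.6 W/m²

cos H₀ = −tan(+57.1°) tan(-16.400°) = 0.4549, H₀ = 1.0985 rad.
Bracket: H₀ sin φ sin δ + cos φ cos δ sin H₀ = 1.0985×0.83962×-0.28234 + 0.54317×0.95931×0.89052 = -0.260409 + 0.464022 = 0.203613.
Inverse-square distance factor (a/d)² = 0.9919² = 0.983866.
Q̄ = (S₀/π) × 0.983866 × [bracket] = (589/π) × 0.983866 × 0.203613 = 37.56 W/m².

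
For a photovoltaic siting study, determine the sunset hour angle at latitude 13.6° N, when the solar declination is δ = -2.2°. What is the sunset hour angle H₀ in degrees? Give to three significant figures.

cos H₀ = −tan φ · tan δ = −tan(+13.6°) × tan(-2.200°) = 0.0093, so H₀ = 1.5615 rad = 89.47°.

H₀ = 89.5°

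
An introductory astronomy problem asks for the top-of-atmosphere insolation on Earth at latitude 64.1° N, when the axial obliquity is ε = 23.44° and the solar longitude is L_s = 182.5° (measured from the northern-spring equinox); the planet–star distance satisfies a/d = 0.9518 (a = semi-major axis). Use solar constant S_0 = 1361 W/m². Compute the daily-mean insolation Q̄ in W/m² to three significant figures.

Solar declination: sin δ = sin ε · sin L_s = sin 23.44° × sin 182.5° = -0.01735, so δ = -0.994°.
cos h₀ = −tan(+64.1°) tan(-0.994°) = 0.0357, h₀ = 1.5350 rad.
Bracket: h₀ sin ϕ sin δ + cos ϕ cos δ sin h₀ = 1.5350×0.89956×-0.01735 + 0.43680×0.99985×0.99936 = -0.023957 + 0.436455 = 0.412498.
Inverse-square distance factor (a/d)² = 0.9518² = 0.905923.
Q̄ = (S_0/π) × 0.905923 × [bracket] = (1361/π) × 0.905923 × 0.412498 = 161.9 W/m².

Q̄ ≈ 162 W/m²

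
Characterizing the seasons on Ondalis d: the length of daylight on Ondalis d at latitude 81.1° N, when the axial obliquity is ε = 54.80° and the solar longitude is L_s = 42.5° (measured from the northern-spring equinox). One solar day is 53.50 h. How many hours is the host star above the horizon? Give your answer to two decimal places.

53.50 h

Solar declination: sin δ = sin ε · sin L_s = sin 54.80° × sin 42.5° = 0.55206, so δ = +33.508°.
Sunrise equation: cos h₀ = −tan ϕ · tan δ = -4.2280 ≤ −1, so the host star never sets (polar day) and h₀ = π.
Daylight = 2h₀/(2π) × 53.50 h = (3.1416/π) × 53.50 = 53.50 h.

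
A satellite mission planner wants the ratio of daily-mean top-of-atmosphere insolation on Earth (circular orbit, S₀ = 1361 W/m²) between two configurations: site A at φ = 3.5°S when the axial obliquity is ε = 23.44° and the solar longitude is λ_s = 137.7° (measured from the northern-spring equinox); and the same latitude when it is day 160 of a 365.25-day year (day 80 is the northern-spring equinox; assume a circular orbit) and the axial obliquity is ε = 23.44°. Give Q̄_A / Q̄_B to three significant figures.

— Configuration A (φ=-3.5°):
Solar declination: sin δ = sin ε · sin λ_s = sin 23.44° × sin 137.7° = 0.26772, so δ = +15.528°.
cos H₀ = −tan(-3.5°) tan(+15.528°) = 0.0170, H₀ = 1.5538 rad.
Bracket: H₀ sin φ sin δ + cos φ cos δ sin H₀ = 1.5538×-0.06105×0.26772 + 0.99813×0.96350×0.99986 = -0.025396 + 0.961564 = 0.936168.
Q̄ = (S₀/π) × [bracket] = (1361/π) × 0.936168 = 405.57 W/m².
— Configuration B (φ=-3.5°):
Solar longitude: λ_s = 360° × (160 − 80)/365.25 = 78.850°.
sin δ = sin 23.44° × sin 78.850° = 0.39028, so δ = +22.972°.
cos H₀ = −tan(-3.5°) tan(+22.972°) = 0.0259, H₀ = 1.5449 rad.
Bracket: H₀ sin φ sin δ + cos φ cos δ sin H₀ = 1.5449×-0.06105×0.39028 + 0.99813×0.92070×0.99966 = -0.036810 + 0.918666 = 0.881856.
Q̄ = (S₀/π) × [bracket] = (1361/π) × 0.881856 = 382.04 W/m².
Ratio Q̄_A / Q̄_B = 405.57 / 382.04 = 1.062.

Q̄_A / Q̄_B ≈ 1.06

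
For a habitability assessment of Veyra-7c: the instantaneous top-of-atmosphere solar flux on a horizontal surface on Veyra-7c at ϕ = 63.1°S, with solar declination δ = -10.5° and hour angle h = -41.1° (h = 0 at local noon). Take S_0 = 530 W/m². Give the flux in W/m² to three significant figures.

cos θ_z = sin ϕ sin δ + cos ϕ cos δ cos h = 0.162517 + 0.335229 = 0.497746.
Flux = S_0 · cos θ_z = 530 × 0.497746 = 263.8 W/m².

264 W/m²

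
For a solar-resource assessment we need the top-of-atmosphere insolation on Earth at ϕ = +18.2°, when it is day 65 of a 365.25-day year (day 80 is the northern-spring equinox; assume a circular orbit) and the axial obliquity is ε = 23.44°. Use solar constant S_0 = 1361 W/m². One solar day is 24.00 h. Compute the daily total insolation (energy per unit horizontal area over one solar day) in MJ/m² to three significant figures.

33.5 MJ/m²

Solar longitude: L_s = 360° × (65 − 80)/365.25 = -14.784°, i.e. -14.784° + 360° = 345.216°.
sin δ = sin 23.44° × sin 345.216° = -0.10151, so δ = -5.826°.
cos h₀ = −tan(+18.2°) tan(-5.826°) = 0.0335, h₀ = 1.5372 rad.
Bracket: h₀ sin ϕ sin δ + cos ϕ cos δ sin h₀ = 1.5372×0.31233×-0.10151 + 0.94997×0.99483×0.99944 = -0.048736 + 0.944529 = 0.895793.
Q̄ = (S_0/π) × [bracket] = (1361/π) × 0.895793 = 388.08 W/m².
Daily total = Q̄ × 24.00 h × 3600 s/h = 388.08 × 24.00 × 3600 / 10⁶ = 33.53 MJ/m².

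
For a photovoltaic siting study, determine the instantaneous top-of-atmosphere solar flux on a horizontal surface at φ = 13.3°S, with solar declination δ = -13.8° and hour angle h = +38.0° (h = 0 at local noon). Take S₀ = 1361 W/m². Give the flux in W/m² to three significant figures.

cos θ_z = sin φ sin δ + cos φ cos δ cos h = 0.054875 + 0.744739 = 0.799614.
Flux = S₀ · cos θ_z = 1361 × 0.799614 = 1088 W/m².

1.09e+03 W/m²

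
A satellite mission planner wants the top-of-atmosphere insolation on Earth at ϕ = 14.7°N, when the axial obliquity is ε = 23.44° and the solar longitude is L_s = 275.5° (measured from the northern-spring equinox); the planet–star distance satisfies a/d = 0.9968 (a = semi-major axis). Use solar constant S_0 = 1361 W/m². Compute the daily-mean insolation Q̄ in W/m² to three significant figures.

Solar declination: sin δ = sin ε · sin L_s = sin 23.44° × sin 275.5° = -0.39596, so δ = -23.326°.
cos h₀ = −tan(+14.7°) tan(-23.326°) = 0.1131, h₀ = 1.4574 rad.
Bracket: h₀ sin ϕ sin δ + cos ϕ cos δ sin h₀ = 1.4574×0.25376×-0.39596 + 0.96727×0.91827×0.99358 = -0.146438 + 0.882513 = 0.736075.
Inverse-square distance factor (a/d)² = 0.9968² = 0.993610.
Q̄ = (S_0/π) × 0.993610 × [bracket] = (1361/π) × 0.993610 × 0.736075 = 316.8 W/m².

Q̄ ≈ 317 W/m²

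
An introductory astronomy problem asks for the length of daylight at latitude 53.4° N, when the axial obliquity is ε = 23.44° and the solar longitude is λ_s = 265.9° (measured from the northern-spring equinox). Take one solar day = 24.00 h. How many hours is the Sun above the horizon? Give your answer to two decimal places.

Solar declination: sin δ = sin ε · sin λ_s = sin 23.44° × sin 265.9° = -0.39677, so δ = -23.376°.
cos H₀ = −tan φ · tan δ = −tan(+53.4°) × tan(-23.376°) = 0.5820, so H₀ = 0.9496 rad = 54.41°.
Daylight = 2H₀/(2π) × 24.00 h = (0.9496/π) × 24.00 = 7.25 h.

7.25 h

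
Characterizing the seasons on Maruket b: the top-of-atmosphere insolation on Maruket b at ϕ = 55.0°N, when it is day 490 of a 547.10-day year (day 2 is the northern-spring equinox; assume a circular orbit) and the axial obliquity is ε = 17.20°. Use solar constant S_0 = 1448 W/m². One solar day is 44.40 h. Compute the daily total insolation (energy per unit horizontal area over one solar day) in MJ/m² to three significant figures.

25.4 MJ/m²

Solar longitude: L_s = 360° × (490 − 2)/547.10 = 321.111°.
sin δ = sin 17.20° × sin 321.111° = -0.18565, so δ = -10.699°.
cos h₀ = −tan(+55.0°) tan(-10.699°) = 0.2698, h₀ = 1.2976 rad.
Bracket: h₀ sin ϕ sin δ + cos ϕ cos δ sin h₀ = 1.2976×0.81915×-0.18565 + 0.57358×0.98262×0.96291 = -0.197333 + 0.542707 = 0.345374.
Q̄ = (S_0/π) × [bracket] = (1448/π) × 0.345374 = 159.19 W/m².
Daily total = Q̄ × 44.40 h × 3600 s/h = 159.19 × 44.40 × 3600 / 10⁶ = 25.44 MJ/m².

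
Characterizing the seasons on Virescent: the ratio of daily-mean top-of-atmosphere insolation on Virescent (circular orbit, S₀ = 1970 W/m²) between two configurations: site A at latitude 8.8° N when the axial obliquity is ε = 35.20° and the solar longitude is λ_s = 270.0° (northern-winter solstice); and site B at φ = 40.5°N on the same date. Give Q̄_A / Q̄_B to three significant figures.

— Configuration A (φ=+8.8°):
Solar declination: sin δ = sin ε · sin λ_s = sin 35.20° × sin 270.0° = -0.57643, so δ = -35.200°.
cos H₀ = −tan(+8.8°) tan(-35.200°) = 0.1092, H₀ = 1.4614 rad.
Bracket: H₀ sin φ sin δ + cos φ cos δ sin H₀ = 1.4614×0.15299×-0.57643 + 0.98823×0.81714×0.99402 = -0.128878 + 0.802693 = 0.673815.
Q̄ = (S₀/π) × [bracket] = (1970/π) × 0.673815 = 422.53 W/m².
— Configuration B (φ=+40.5°):
cos H₀ = −tan(+40.5°) tan(-35.200°) = 0.6025, H₀ = 0.9242 rad.
Bracket: H₀ sin φ sin δ + cos φ cos δ sin H₀ = 0.9242×0.64945×-0.57643 + 0.76041×0.81714×0.79813 = -0.345986 + 0.495927 = 0.149941.
Q̄ = (S₀/π) × [bracket] = (1970/π) × 0.149941 = 94.024 W/m².
Ratio Q̄_A / Q̄_B = 422.53 / 94.024 = 4.494.

Q̄_A / Q̄_B ≈ 4.49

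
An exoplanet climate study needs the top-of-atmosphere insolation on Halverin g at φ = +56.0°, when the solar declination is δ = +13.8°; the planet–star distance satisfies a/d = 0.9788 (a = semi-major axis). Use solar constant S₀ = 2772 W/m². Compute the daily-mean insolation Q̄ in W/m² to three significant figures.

Q̄ ≈ 752 W/m²

cos H₀ = −tan(+56.0°) tan(+13.800°) = -0.3642, H₀ = 1.9435 rad.
Bracket: H₀ sin φ sin δ + cos φ cos δ sin H₀ = 1.9435×0.82904×0.23853 + 0.55919×0.97113×0.93134 = 0.384329 + 0.505761 = 0.890090.
Inverse-square distance factor (a/d)² = 0.9788² = 0.958049.
Q̄ = (S₀/π) × 0.958049 × [bracket] = (2772/π) × 0.958049 × 0.890090 = 752.4 W/m².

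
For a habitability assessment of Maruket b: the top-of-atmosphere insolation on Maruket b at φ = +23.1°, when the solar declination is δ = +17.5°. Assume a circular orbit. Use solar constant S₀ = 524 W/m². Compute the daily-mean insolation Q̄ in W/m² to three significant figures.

Q̄ ≈ 179 W/m²

cos H₀ = −tan(+23.1°) tan(+17.500°) = -0.1345, H₀ = 1.7057 rad.
Bracket: H₀ sin φ sin δ + cos φ cos δ sin H₀ = 1.7057×0.39234×0.30071 + 0.91982×0.95372×0.99092 = 0.201239 + 0.869285 = 1.070524.
Q̄ = (S₀/π) × [bracket] = (524/π) × 1.070524 = 178.6 W/m².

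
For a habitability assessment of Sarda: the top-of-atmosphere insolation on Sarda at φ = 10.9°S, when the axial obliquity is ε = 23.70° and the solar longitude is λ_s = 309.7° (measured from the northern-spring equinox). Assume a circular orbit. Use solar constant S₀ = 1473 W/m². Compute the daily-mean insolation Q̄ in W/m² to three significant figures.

Solar declination: sin δ = sin ε · sin λ_s = sin 23.70° × sin 309.7° = -0.30926, so δ = -18.015°.
cos H₀ = −tan(-10.9°) tan(-18.015°) = -0.0626, H₀ = 1.6335 rad.
Bracket: H₀ sin φ sin δ + cos φ cos δ sin H₀ = 1.6335×-0.18910×-0.30926 + 0.98196×0.95098×0.99804 = 0.095529 + 0.931994 = 1.027523.
Q̄ = (S₀/π) × [bracket] = (1473/π) × 1.027523 = 481.8 W/m².

Q̄ ≈ 482 W/m²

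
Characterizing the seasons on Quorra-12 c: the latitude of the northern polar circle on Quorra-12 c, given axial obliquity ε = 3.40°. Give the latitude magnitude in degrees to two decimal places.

The polar circle is the lowest latitude that experiences at least one full rotation of continuous daylight at the northern-summer solstice; it lies at |φ| = 90° − ε = 90° − 3.40° = 86.60°.

86.60°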